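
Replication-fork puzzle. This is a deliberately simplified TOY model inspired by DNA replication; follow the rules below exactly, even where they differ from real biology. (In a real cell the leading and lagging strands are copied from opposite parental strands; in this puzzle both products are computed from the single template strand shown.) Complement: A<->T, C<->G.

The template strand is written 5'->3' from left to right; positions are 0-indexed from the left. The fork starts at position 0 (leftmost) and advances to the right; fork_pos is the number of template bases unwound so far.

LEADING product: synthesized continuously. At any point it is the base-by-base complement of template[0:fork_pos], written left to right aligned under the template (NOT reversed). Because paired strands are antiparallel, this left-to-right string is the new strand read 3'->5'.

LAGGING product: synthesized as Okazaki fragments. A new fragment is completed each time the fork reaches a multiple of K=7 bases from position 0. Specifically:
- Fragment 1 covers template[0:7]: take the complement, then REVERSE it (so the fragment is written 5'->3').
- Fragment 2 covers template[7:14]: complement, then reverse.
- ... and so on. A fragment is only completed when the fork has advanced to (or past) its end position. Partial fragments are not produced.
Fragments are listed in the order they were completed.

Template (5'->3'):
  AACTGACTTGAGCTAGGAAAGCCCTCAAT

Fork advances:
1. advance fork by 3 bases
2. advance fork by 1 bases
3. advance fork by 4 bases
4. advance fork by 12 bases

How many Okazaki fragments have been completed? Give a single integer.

Answer: 2

Derivation:
Step 1: advance 3 -> fork_pos = 0 + 3 = 3. Next multiple of 7 is 7 (not reached); still 0 fragment(s).
Step 2: advance 1 -> fork_pos = 3 + 1 = 4. Next multiple of 7 is 7 (not reached); still 0 fragment(s).
Step 3: advance 4 -> fork_pos = 4 + 4 = 8. Reached multiple(s) of 7: 7 -> fragment 1 completed (1 total).
Step 4: advance 12 -> fork_pos = 8 + 12 = 20. Reached multiple(s) of 7: 14 -> fragment 2 completed (2 total).
Check: final fork_pos = 20; the multiples of 7 that are <= 20 are 7..14 -> 20 // 7 = 2 completed fragment(s).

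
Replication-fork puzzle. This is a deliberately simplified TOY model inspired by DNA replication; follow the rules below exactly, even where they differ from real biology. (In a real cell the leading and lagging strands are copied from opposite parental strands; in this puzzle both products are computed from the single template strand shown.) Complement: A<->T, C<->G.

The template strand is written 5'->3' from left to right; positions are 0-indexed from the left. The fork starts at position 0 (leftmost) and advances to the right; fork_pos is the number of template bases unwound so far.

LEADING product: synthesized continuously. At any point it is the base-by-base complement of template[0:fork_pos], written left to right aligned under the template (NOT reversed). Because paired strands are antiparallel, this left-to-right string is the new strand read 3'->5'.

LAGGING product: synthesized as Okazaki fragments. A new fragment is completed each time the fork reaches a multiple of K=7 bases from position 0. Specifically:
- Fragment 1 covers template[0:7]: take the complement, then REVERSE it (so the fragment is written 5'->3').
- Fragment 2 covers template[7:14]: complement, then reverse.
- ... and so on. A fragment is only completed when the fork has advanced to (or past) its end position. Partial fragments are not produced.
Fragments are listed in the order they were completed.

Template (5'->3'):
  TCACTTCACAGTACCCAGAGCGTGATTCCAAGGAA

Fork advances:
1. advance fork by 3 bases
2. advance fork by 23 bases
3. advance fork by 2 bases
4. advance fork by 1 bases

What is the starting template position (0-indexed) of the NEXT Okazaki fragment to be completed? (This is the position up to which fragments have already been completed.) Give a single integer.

Answer: 28

Derivation:
Step 1: advance 3 -> fork_pos = 0 + 3 = 3. Next multiple of 7 is 7 (not reached); still 0 fragment(s).
Step 2: advance 23 -> fork_pos = 3 + 23 = 26. Reached multiple(s) of 7: 7, 14, 21 -> fragments 1-3 completed (3 total).
Step 3: advance 2 -> fork_pos = 26 + 2 = 28. Reached multiple(s) of 7: 28 -> fragment 4 completed (4 total).
Step 4: advance 1 -> fork_pos = 28 + 1 = 29. Next multiple of 7 is 35 (not reached); still 4 fragment(s).
4 fragment(s) completed, covering template[0:28] (4 x 7 = 28). The next fragment, fragment 5, covers template[28:35], so it starts at position 28.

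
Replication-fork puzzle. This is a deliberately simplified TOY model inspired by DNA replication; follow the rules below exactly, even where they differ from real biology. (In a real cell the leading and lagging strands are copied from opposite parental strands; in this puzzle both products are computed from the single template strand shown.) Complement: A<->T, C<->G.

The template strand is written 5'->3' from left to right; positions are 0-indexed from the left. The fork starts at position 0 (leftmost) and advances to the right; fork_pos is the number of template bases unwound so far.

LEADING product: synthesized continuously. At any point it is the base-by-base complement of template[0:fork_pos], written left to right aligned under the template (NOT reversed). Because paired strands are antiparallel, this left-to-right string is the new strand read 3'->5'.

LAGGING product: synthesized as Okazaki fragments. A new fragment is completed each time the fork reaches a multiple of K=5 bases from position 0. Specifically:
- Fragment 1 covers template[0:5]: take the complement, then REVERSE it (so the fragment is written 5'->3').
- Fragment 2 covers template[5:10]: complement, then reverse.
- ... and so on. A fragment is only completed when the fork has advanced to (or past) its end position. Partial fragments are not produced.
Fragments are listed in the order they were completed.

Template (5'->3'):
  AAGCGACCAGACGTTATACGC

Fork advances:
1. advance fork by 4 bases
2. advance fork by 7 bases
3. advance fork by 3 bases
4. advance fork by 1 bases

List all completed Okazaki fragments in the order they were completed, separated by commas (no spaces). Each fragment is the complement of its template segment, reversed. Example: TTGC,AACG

Step 1: advance 4 -> fork_pos = 0 + 4 = 4. Next multiple of 5 is 5 (not reached); still 0 fragment(s).
Step 2: advance 7 -> fork_pos = 4 + 7 = 11. Reached multiple(s) of 5: 5, 10 -> fragments 1-2 completed (2 total).
Step 3: advance 3 -> fork_pos = 11 + 3 = 14. Next multiple of 5 is 15 (not reached); still 2 fragment(s).
Step 4: advance 1 -> fork_pos = 14 + 1 = 15. Reached multiple(s) of 5: 15 -> fragment 3 completed (3 total).
Final fork_pos = 15, so 3 fragment(s) are complete. Build each: template segment -> complement -> reverse.
Fragment 1: template[0:5] = AAGCG -> complement TTCGC -> reversed CGCTT
Fragment 2: template[5:10] = ACCAG -> complement TGGTC -> reversed CTGGT
Fragment 3: template[10:15] = ACGTT -> complement TGCAA -> reversed AACGT

Answer: CGCTT,CTGGT,AACGT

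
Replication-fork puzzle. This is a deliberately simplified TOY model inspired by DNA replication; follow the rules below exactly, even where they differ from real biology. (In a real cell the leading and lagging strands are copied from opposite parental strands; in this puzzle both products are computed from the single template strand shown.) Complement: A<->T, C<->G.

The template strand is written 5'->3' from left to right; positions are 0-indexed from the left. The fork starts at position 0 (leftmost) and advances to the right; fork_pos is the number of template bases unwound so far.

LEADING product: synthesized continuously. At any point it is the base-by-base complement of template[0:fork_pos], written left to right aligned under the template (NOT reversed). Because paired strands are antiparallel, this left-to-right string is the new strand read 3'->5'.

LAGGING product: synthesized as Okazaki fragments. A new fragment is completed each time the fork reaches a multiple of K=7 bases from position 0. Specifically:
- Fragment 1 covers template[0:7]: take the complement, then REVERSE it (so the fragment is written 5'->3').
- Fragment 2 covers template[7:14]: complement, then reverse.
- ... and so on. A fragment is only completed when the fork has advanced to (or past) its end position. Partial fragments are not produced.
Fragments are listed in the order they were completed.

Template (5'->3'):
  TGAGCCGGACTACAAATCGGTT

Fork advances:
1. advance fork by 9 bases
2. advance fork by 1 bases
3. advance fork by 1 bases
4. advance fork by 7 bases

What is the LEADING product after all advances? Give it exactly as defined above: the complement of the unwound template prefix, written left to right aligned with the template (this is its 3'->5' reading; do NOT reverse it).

Answer: ACTCGGCCTGATGTTTAG

Derivation:
Step 1: advance 9 -> fork_pos = 0 + 9 = 9.
Step 2: advance 1 -> fork_pos = 9 + 1 = 10.
Step 3: advance 1 -> fork_pos = 10 + 1 = 11.
Step 4: advance 7 -> fork_pos = 11 + 7 = 18.
Unwound prefix: template[0:18] = TGAGCCGGACTACAAATC
Complement it base by base (A<->T, C<->G), keeping left-to-right order:
  [0:5] TGAGC -> ACTCG
  [5:10] CGGAC -> GCCTG
  [10:15] TACAA -> ATGTT
  [15:18] ATC -> TAG
Concatenate: ACTCGGCCTGATGTTTAG (length 18; written aligned with the template, i.e. 3'->5').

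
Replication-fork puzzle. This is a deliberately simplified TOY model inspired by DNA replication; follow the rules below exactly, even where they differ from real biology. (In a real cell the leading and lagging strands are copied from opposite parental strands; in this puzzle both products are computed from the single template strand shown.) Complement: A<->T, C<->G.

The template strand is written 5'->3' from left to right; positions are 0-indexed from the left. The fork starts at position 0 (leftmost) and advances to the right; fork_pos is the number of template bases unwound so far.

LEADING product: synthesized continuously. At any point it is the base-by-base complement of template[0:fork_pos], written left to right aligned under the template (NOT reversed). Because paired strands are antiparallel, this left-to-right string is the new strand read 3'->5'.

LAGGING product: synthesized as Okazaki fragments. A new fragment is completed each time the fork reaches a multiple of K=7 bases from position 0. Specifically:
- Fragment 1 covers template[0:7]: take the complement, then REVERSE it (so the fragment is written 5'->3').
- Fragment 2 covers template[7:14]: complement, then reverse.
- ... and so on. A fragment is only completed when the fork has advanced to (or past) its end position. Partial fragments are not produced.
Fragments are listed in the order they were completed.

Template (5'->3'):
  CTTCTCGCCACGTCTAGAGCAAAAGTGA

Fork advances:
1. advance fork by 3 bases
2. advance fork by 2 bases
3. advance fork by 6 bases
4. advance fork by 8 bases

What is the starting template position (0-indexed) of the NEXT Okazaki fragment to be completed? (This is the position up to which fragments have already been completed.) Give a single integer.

Answer: 14

Derivation:
Step 1: advance 3 -> fork_pos = 0 + 3 = 3. Next multiple of 7 is 7 (not reached); still 0 fragment(s).
Step 2: advance 2 -> fork_pos = 3 + 2 = 5. Next multiple of 7 is 7 (not reached); still 0 fragment(s).
Step 3: advance 6 -> fork_pos = 5 + 6 = 11. Reached multiple(s) of 7: 7 -> fragment 1 completed (1 total).
Step 4: advance 8 -> fork_pos = 11 + 8 = 19. Reached multiple(s) of 7: 14 -> fragment 2 completed (2 total).
2 fragment(s) completed, covering template[0:14] (2 x 7 = 14). The next fragment, fragment 3, covers template[14:21], so it starts at position 14.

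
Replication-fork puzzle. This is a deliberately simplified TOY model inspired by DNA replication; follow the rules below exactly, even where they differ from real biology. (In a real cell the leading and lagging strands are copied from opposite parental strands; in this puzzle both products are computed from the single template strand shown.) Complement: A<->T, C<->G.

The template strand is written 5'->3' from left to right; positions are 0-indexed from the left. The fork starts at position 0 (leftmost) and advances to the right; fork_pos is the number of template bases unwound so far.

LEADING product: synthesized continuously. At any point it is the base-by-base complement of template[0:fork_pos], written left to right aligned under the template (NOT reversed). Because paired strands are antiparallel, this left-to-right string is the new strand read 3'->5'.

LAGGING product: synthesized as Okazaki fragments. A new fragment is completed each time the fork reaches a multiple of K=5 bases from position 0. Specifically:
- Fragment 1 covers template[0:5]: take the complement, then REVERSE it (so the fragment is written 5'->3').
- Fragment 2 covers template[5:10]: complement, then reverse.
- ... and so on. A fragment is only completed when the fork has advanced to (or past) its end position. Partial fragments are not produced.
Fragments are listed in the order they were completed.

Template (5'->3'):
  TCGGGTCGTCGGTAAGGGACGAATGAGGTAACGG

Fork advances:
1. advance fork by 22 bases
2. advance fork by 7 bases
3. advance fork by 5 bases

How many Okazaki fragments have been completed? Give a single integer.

Answer: 6

Derivation:
Step 1: advance 22 -> fork_pos = 0 + 22 = 22. Reached multiple(s) of 5: 5, 10, 15, 20 -> fragments 1-4 completed (4 total).
Step 2: advance 7 -> fork_pos = 22 + 7 = 29. Reached multiple(s) of 5: 25 -> fragment 5 completed (5 total).
Step 3: advance 5 -> fork_pos = 29 + 5 = 34. Reached multiple(s) of 5: 30 -> fragment 6 completed (6 total).
Check: final fork_pos = 34; the multiples of 5 that are <= 34 are 5..30 -> 34 // 5 = 6 completed fragment(s).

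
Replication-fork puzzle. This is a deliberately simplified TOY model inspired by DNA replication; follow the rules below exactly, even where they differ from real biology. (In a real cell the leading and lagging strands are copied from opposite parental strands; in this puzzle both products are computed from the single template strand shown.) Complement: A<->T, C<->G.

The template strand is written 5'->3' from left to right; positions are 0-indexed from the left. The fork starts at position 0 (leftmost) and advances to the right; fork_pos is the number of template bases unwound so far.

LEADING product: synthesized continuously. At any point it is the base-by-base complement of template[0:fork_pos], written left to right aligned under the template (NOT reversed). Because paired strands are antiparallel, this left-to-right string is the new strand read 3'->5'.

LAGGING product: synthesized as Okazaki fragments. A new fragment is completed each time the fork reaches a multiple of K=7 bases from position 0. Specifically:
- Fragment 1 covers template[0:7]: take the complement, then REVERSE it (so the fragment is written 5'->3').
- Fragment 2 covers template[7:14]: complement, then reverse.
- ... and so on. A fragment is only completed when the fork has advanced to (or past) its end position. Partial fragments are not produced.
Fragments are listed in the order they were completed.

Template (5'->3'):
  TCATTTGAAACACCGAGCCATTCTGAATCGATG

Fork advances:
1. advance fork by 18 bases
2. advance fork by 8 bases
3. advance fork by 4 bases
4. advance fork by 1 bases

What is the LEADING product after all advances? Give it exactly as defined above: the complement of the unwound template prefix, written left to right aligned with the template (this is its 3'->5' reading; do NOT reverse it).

Answer: AGTAAACTTTGTGGCTCGGTAAGACTTAGCT

Derivation:
Step 1: advance 18 -> fork_pos = 0 + 18 = 18.
Step 2: advance 8 -> fork_pos = 18 + 8 = 26.
Step 3: advance 4 -> fork_pos = 26 + 4 = 30.
Step 4: advance 1 -> fork_pos = 30 + 1 = 31.
Unwound prefix: template[0:31] = TCATTTGAAACACCGAGCCATTCTGAATCGA
Complement it base by base (A<->T, C<->G), keeping left-to-right order:
  [0:5] TCATT -> AGTAA
  [5:10] TGAAA -> ACTTT
  [10:15] CACCG -> GTGGC
  [15:20] AGCCA -> TCGGT
  [20:25] TTCTG -> AAGAC
  [25:30] AATCG -> TTAGC
  [30:31] A -> T
Concatenate: AGTAAACTTTGTGGCTCGGTAAGACTTAGCT (length 31; written aligned with the template, i.e. 3'->5').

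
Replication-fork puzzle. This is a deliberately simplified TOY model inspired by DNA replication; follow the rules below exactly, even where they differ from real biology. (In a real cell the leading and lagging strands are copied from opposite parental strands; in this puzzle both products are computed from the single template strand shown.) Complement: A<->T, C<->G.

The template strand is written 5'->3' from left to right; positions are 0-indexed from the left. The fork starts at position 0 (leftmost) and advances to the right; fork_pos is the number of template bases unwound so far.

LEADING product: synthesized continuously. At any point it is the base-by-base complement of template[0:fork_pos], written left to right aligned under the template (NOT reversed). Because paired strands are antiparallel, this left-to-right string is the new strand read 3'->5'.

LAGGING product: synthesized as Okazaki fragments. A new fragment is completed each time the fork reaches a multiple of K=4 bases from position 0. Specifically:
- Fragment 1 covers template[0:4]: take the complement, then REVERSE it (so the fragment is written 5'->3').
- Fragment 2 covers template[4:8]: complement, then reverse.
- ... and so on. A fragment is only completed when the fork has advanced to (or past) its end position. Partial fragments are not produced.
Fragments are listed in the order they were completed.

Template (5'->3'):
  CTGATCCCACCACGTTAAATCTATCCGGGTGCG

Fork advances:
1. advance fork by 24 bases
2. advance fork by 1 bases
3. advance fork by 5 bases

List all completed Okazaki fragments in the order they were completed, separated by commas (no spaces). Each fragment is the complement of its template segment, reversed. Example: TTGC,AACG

Step 1: advance 24 -> fork_pos = 0 + 24 = 24. Reached multiple(s) of 4: 4, 8, 12, 16, 20, 24 -> fragments 1-6 completed (6 total).
Step 2: advance 1 -> fork_pos = 24 + 1 = 25. Next multiple of 4 is 28 (not reached); still 6 fragment(s).
Step 3: advance 5 -> fork_pos = 25 + 5 = 30. Reached multiple(s) of 4: 28 -> fragment 7 completed (7 total).
Final fork_pos = 30, so 7 fragment(s) are complete. Build each: template segment -> complement -> reverse.
Fragment 1: template[0:4] = CTGA -> complement GACT -> reversed TCAG
Fragment 2: template[4:8] = TCCC -> complement AGGG -> reversed GGGA
Fragment 3: template[8:12] = ACCA -> complement TGGT -> reversed TGGT
Fragment 4: template[12:16] = CGTT -> complement GCAA -> reversed AACG
Fragment 5: template[16:20] = AAAT -> complement TTTA -> reversed ATTT
Fragment 6: template[20:24] = CTAT -> complement GATA -> reversed ATAG
Fragment 7: template[24:28] = CCGG -> complement GGCC -> reversed CCGG

Answer: TCAG,GGGA,TGGT,AACG,ATTT,ATAG,CCGG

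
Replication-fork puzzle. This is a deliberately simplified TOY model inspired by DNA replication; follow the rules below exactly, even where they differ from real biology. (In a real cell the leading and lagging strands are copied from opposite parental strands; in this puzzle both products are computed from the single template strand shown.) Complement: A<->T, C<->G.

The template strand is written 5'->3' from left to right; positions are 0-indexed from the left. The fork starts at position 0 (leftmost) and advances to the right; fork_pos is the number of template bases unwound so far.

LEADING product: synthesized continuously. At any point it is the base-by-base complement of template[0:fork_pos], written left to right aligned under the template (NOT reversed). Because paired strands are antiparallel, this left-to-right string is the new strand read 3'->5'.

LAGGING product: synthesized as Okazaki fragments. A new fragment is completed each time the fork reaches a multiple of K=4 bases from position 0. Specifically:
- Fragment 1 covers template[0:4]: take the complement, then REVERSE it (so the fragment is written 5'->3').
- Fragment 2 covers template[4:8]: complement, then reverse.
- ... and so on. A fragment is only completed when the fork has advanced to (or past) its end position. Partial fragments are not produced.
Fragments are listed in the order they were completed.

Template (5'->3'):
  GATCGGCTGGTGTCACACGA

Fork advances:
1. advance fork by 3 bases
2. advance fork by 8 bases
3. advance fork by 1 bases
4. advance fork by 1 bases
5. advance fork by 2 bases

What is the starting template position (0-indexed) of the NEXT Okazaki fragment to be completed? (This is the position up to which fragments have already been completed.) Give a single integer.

Step 1: advance 3 -> fork_pos = 0 + 3 = 3. Next multiple of 4 is 4 (not reached); still 0 fragment(s).
Step 2: advance 8 -> fork_pos = 3 + 8 = 11. Reached multiple(s) of 4: 4, 8 -> fragments 1-2 completed (2 total).
Step 3: advance 1 -> fork_pos = 11 + 1 = 12. Reached multiple(s) of 4: 12 -> fragment 3 completed (3 total).
Step 4: advance 1 -> fork_pos = 12 + 1 = 13. Next multiple of 4 is 16 (not reached); still 3 fragment(s).
Step 5: advance 2 -> fork_pos = 13 + 2 = 15. Next multiple of 4 is 16 (not reached); still 3 fragment(s).
3 fragment(s) completed, covering template[0:12] (3 x 4 = 12). The next fragment, fragment 4, covers template[12:16], so it starts at position 12.

Answer: 12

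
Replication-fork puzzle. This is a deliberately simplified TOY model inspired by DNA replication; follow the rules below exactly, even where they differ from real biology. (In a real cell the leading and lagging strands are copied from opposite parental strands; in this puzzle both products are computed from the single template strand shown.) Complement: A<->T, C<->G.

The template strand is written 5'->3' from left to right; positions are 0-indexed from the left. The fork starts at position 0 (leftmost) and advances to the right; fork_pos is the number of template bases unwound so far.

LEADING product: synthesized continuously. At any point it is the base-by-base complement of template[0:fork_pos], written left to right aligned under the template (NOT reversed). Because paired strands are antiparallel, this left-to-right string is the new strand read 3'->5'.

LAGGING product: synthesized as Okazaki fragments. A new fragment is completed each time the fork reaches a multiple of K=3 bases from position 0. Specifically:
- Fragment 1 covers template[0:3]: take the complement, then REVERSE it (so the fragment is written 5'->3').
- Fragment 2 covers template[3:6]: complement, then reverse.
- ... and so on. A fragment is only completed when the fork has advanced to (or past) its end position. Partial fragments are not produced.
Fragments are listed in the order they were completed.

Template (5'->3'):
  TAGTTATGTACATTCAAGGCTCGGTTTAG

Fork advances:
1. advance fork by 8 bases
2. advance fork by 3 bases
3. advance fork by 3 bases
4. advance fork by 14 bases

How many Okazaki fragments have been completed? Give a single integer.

Step 1: advance 8 -> fork_pos = 0 + 8 = 8. Reached multiple(s) of 3: 3, 6 -> fragments 1-2 completed (2 total).
Step 2: advance 3 -> fork_pos = 8 + 3 = 11. Reached multiple(s) of 3: 9 -> fragment 3 completed (3 total).
Step 3: advance 3 -> fork_pos = 11 + 3 = 14. Reached multiple(s) of 3: 12 -> fragment 4 completed (4 total).
Step 4: advance 14 -> fork_pos = 14 + 14 = 28. Reached multiple(s) of 3: 15, 18, 21, 24, 27 -> fragments 5-9 completed (9 total).
Check: final fork_pos = 28; the multiples of 3 that are <= 28 are 3..27 -> 28 // 3 = 9 completed fragment(s).

Answer: 9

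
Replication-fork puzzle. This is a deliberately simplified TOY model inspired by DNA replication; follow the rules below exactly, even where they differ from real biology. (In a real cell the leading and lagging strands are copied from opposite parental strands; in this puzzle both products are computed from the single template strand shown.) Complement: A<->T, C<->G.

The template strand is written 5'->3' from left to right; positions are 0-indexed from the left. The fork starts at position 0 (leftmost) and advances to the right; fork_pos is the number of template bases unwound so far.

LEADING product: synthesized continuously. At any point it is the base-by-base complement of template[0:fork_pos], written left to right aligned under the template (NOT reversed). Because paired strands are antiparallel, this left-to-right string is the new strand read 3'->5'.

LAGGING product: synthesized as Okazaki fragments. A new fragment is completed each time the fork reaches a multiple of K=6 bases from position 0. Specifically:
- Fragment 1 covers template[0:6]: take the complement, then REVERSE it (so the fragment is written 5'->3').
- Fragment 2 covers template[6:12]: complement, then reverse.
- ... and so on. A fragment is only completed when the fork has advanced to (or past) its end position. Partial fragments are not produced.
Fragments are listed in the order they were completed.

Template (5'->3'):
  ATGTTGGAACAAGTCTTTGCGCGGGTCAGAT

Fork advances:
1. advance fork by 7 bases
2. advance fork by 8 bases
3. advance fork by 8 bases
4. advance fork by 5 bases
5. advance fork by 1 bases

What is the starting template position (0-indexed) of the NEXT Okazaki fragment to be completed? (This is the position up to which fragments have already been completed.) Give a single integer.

Answer: 24

Derivation:
Step 1: advance 7 -> fork_pos = 0 + 7 = 7. Reached multiple(s) of 6: 6 -> fragment 1 completed (1 total).
Step 2: advance 8 -> fork_pos = 7 + 8 = 15. Reached multiple(s) of 6: 12 -> fragment 2 completed (2 total).
Step 3: advance 8 -> fork_pos = 15 + 8 = 23. Reached multiple(s) of 6: 18 -> fragment 3 completed (3 total).
Step 4: advance 5 -> fork_pos = 23 + 5 = 28. Reached multiple(s) of 6: 24 -> fragment 4 completed (4 total).
Step 5: advance 1 -> fork_pos = 28 + 1 = 29. Next multiple of 6 is 30 (not reached); still 4 fragment(s).
4 fragment(s) completed, covering template[0:24] (4 x 6 = 24). The next fragment, fragment 5, covers template[24:30], so it starts at position 24.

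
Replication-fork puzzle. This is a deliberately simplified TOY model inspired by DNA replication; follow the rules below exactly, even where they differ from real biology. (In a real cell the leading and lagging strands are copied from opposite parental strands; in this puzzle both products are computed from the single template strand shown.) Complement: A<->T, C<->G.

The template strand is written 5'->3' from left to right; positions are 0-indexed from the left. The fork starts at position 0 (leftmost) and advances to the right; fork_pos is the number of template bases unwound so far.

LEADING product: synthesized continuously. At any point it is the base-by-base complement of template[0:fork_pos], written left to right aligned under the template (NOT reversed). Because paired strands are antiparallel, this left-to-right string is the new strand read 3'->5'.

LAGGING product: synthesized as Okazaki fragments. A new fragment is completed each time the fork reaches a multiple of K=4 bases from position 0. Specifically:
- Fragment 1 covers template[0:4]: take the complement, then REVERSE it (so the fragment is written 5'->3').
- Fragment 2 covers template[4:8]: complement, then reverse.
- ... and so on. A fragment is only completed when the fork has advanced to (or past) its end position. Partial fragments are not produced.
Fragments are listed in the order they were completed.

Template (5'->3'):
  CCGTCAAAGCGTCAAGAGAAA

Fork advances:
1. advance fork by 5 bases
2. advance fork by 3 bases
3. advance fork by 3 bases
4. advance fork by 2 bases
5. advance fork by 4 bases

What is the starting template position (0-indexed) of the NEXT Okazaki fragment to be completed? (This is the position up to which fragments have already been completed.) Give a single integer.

Answer: 16

Derivation:
Step 1: advance 5 -> fork_pos = 0 + 5 = 5. Reached multiple(s) of 4: 4 -> fragment 1 completed (1 total).
Step 2: advance 3 -> fork_pos = 5 + 3 = 8. Reached multiple(s) of 4: 8 -> fragment 2 completed (2 total).
Step 3: advance 3 -> fork_pos = 8 + 3 = 11. Next multiple of 4 is 12 (not reached); still 2 fragment(s).
Step 4: advance 2 -> fork_pos = 11 + 2 = 13. Reached multiple(s) of 4: 12 -> fragment 3 completed (3 total).
Step 5: advance 4 -> fork_pos = 13 + 4 = 17. Reached multiple(s) of 4: 16 -> fragment 4 completed (4 total).
4 fragment(s) completed, covering template[0:16] (4 x 4 = 16). The next fragment, fragment 5, covers template[16:20], so it starts at position 16.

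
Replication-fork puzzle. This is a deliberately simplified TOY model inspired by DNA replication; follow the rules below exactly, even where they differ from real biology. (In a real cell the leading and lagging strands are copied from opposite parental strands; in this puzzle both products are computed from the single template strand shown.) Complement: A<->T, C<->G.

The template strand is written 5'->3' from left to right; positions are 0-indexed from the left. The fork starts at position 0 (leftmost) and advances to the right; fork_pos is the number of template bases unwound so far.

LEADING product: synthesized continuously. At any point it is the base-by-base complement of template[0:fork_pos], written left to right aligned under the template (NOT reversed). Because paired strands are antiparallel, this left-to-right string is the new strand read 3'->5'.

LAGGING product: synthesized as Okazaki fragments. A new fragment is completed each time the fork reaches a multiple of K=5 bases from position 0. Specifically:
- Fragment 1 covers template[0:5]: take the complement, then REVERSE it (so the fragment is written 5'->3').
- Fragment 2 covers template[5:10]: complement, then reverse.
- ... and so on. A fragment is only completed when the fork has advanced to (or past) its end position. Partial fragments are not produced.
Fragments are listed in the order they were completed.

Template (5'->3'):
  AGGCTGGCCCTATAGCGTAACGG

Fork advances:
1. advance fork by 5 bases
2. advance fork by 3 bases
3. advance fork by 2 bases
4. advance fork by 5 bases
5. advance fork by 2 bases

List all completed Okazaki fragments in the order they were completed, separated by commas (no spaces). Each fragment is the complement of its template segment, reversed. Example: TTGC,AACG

Answer: AGCCT,GGGCC,CTATA

Derivation:
Step 1: advance 5 -> fork_pos = 0 + 5 = 5. Reached multiple(s) of 5: 5 -> fragment 1 completed (1 total).
Step 2: advance 3 -> fork_pos = 5 + 3 = 8. Next multiple of 5 is 10 (not reached); still 1 fragment(s).
Step 3: advance 2 -> fork_pos = 8 + 2 = 10. Reached multiple(s) of 5: 10 -> fragment 2 completed (2 total).
Step 4: advance 5 -> fork_pos = 10 + 5 = 15. Reached multiple(s) of 5: 15 -> fragment 3 completed (3 total).
Step 5: advance 2 -> fork_pos = 15 + 2 = 17. Next multiple of 5 is 20 (not reached); still 3 fragment(s).
Final fork_pos = 17, so 3 fragment(s) are complete. Build each: template segment -> complement -> reverse.
Fragment 1: template[0:5] = AGGCT -> complement TCCGA -> reversed AGCCT
Fragment 2: template[5:10] = GGCCC -> complement CCGGG -> reversed GGGCC
Fragment 3: template[10:15] = TATAG -> complement ATATC -> reversed CTATA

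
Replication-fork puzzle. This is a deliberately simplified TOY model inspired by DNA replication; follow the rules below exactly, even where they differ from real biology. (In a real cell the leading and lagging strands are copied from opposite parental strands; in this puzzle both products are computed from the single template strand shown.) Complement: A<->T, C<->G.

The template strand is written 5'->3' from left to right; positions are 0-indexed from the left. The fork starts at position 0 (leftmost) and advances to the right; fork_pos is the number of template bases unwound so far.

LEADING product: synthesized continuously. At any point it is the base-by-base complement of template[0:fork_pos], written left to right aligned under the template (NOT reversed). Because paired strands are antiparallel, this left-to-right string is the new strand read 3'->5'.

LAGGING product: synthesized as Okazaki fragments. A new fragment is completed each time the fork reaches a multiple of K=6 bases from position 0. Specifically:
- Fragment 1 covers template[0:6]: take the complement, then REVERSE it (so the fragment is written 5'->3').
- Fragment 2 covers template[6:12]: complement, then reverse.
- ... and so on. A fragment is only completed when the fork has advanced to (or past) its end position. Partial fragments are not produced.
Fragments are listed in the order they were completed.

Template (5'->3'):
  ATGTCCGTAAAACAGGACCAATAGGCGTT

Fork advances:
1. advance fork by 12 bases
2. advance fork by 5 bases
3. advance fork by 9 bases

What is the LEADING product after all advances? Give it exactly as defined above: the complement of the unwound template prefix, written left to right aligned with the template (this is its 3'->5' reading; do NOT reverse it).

Answer: TACAGGCATTTTGTCCTGGTTATCCG

Derivation:
Step 1: advance 12 -> fork_pos = 0 + 12 = 12.
Step 2: advance 5 -> fork_pos = 12 + 5 = 17.
Step 3: advance 9 -> fork_pos = 17 + 9 = 26.
Unwound prefix: template[0:26] = ATGTCCGTAAAACAGGACCAATAGGC
Complement it base by base (A<->T, C<->G), keeping left-to-right order:
  [0:5] ATGTC -> TACAG
  [5:10] CGTAA -> GCATT
  [10:15] AACAG -> TTGTC
  [15:20] GACCA -> CTGGT
  [20:25] ATAGG -> TATCC
  [25:26] C -> G
Concatenate: TACAGGCATTTTGTCCTGGTTATCCG (length 26; written aligned with the template, i.e. 3'->5').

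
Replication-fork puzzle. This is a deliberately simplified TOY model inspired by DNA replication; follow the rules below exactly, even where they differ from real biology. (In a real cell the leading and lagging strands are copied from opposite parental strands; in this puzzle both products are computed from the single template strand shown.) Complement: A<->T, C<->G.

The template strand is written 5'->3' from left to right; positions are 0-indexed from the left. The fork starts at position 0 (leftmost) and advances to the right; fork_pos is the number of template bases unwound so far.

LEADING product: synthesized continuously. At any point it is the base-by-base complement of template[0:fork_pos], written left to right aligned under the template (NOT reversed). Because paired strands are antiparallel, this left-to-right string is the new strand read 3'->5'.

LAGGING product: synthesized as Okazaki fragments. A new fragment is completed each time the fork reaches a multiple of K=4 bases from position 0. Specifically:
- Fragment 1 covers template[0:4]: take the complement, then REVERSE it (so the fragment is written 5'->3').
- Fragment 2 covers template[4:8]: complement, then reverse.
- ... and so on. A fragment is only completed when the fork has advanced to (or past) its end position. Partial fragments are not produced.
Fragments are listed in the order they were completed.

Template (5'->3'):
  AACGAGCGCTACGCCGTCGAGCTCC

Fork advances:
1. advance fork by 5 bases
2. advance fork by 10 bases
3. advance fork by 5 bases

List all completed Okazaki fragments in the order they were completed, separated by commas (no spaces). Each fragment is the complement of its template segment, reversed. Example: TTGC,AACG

Step 1: advance 5 -> fork_pos = 0 + 5 = 5. Reached multiple(s) of 4: 4 -> fragment 1 completed (1 total).
Step 2: advance 10 -> fork_pos = 5 + 10 = 15. Reached multiple(s) of 4: 8, 12 -> fragments 2-3 completed (3 total).
Step 3: advance 5 -> fork_pos = 15 + 5 = 20. Reached multiple(s) of 4: 16, 20 -> fragments 4-5 completed (5 total).
Final fork_pos = 20, so 5 fragment(s) are complete. Build each: template segment -> complement -> reverse.
Fragment 1: template[0:4] = AACG -> complement TTGC -> reversed CGTT
Fragment 2: template[4:8] = AGCG -> complement TCGC -> reversed CGCT
Fragment 3: template[8:12] = CTAC -> complement GATG -> reversed GTAG
Fragment 4: template[12:16] = GCCG -> complement CGGC -> reversed CGGC
Fragment 5: template[16:20] = TCGA -> complement AGCT -> reversed TCGA

Answer: CGTT,CGCT,GTAG,CGGC,TCGA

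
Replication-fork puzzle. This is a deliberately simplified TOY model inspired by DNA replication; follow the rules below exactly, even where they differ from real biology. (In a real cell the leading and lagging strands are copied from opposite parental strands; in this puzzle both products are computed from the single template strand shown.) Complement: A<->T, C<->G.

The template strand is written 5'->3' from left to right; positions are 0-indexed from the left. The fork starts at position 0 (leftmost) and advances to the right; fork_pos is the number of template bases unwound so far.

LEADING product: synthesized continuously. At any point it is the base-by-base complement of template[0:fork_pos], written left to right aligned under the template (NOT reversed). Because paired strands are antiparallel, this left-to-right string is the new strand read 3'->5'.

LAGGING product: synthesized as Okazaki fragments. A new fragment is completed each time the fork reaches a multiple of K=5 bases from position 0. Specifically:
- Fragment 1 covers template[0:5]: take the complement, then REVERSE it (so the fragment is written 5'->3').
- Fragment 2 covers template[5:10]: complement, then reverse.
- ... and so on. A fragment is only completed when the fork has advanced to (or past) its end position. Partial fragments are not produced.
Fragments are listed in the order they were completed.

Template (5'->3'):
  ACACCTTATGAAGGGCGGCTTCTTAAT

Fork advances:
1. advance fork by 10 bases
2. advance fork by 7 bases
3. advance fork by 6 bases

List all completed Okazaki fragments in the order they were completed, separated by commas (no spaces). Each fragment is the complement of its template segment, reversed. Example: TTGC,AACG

Step 1: advance 10 -> fork_pos = 0 + 10 = 10. Reached multiple(s) of 5: 5, 10 -> fragments 1-2 completed (2 total).
Step 2: advance 7 -> fork_pos = 10 + 7 = 17. Reached multiple(s) of 5: 15 -> fragment 3 completed (3 total).
Step 3: advance 6 -> fork_pos = 17 + 6 = 23. Reached multiple(s) of 5: 20 -> fragment 4 completed (4 total).
Final fork_pos = 23, so 4 fragment(s) are complete. Build each: template segment -> complement -> reverse.
Fragment 1: template[0:5] = ACACC -> complement TGTGG -> reversed GGTGT
Fragment 2: template[5:10] = TTATG -> complement AATAC -> reversed CATAA
Fragment 3: template[10:15] = AAGGG -> complement TTCCC -> reversed CCCTT
Fragment 4: template[15:20] = CGGCT -> complement GCCGA -> reversed AGCCG

Answer: GGTGT,CATAA,CCCTT,AGCCG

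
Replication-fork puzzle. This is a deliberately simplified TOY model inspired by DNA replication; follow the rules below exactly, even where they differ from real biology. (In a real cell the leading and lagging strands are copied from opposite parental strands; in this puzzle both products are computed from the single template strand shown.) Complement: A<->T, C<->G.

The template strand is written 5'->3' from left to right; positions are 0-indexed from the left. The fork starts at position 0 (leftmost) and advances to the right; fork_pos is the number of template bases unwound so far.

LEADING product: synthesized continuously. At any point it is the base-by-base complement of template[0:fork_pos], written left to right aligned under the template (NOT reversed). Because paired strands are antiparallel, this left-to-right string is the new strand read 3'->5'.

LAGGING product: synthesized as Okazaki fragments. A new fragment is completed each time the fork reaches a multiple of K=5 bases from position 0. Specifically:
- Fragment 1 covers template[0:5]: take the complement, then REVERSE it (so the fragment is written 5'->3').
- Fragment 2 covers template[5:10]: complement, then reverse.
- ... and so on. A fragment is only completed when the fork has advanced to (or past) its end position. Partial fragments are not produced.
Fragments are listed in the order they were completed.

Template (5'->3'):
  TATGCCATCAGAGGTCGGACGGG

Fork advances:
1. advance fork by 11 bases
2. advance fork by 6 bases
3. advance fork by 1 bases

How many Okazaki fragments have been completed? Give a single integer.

Step 1: advance 11 -> fork_pos = 0 + 11 = 11. Reached multiple(s) of 5: 5, 10 -> fragments 1-2 completed (2 total).
Step 2: advance 6 -> fork_pos = 11 + 6 = 17. Reached multiple(s) of 5: 15 -> fragment 3 completed (3 total).
Step 3: advance 1 -> fork_pos = 17 + 1 = 18. Next multiple of 5 is 20 (not reached); still 3 fragment(s).
Check: final fork_pos = 18; the multiples of 5 that are <= 18 are 5..15 -> 18 // 5 = 3 completed fragment(s).

Answer: 3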